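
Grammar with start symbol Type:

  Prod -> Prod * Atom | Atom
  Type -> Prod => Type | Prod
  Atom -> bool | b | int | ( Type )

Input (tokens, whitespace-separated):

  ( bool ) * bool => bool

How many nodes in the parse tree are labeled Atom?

[Type [Prod [Prod [Atom ( [Type [Prod [Atom bool]]] )]] * [Atom bool]] => [Type [Prod [Atom bool]]]]

4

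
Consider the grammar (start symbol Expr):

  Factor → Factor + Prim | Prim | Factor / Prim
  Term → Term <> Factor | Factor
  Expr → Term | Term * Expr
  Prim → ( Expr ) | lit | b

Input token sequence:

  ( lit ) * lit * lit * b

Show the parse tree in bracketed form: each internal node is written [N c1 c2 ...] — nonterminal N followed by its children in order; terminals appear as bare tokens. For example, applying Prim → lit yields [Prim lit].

Expr
Term * Expr
Factor * Expr
Prim * Expr
( Expr ) * Expr
( Term ) * Expr
( Factor ) * Expr
( Prim ) * Expr
( lit ) * Expr
( lit ) * Term * Expr
( lit ) * Factor * Expr
( lit ) * Prim * Expr
( lit ) * lit * Expr
( lit ) * lit * Term * Expr
( lit ) * lit * Factor * Expr
( lit ) * lit * Prim * Expr
( lit ) * lit * lit * Expr
( lit ) * lit * lit * Term
( lit ) * lit * lit * Factor
( lit ) * lit * lit * Prim
( lit ) * lit * lit * b

[Expr [Term [Factor [Prim ( [Expr [Term [Factor [Prim lit]]]] )]]] * [Expr [Term [Factor [Prim lit]]] * [Expr [Term [Factor [Prim lit]]] * [Expr [Term [Factor [Prim b]]]]]]]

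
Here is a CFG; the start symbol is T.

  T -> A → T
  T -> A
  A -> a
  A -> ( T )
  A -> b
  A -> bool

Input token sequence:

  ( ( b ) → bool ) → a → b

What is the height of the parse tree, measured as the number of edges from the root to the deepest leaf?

[T [A ( [T [A ( [T [A b]] )] → [T [A bool]]] )] → [T [A a] → [T [A b]]]]

6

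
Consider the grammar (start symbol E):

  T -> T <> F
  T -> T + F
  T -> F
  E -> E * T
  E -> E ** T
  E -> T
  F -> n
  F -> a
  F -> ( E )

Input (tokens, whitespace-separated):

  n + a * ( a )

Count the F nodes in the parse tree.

4

[E [E [T [T [F n]] + [F a]]] * [T [F ( [E [T [F a]]] )]]]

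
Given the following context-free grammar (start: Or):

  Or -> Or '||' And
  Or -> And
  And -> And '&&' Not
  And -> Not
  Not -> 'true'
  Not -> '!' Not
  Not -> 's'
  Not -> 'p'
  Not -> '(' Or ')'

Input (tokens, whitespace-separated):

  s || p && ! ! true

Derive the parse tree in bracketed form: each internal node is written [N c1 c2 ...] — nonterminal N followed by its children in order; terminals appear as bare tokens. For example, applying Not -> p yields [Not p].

[Or [Or [And [Not s]]] || [And [And [Not p]] && [Not ! [Not ! [Not true]]]]]

Or
Or || And
And || And
Not || And
s || And
s || And && Not
s || Not && Not
s || p && Not
s || p && ! Not
s || p && ! ! Not
s || p && ! ! true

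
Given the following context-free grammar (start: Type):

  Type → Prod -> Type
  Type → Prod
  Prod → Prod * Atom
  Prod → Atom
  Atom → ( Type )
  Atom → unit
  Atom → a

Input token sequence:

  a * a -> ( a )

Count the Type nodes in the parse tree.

3

[Type [Prod [Prod [Atom a]] * [Atom a]] -> [Type [Prod [Atom ( [Type [Prod [Atom a]]] )]]]]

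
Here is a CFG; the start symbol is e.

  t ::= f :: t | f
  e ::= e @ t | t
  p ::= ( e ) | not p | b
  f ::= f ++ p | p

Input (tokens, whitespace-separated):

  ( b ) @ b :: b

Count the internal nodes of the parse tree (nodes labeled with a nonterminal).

[e [e [t [f [p ( [e [t [f [p b]]]] )]]]] @ [t [f [p b]] :: [t [f [p b]]]]]

15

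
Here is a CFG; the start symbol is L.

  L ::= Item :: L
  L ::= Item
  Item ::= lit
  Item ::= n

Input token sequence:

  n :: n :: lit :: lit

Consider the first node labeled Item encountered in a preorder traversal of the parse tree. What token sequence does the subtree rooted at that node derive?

[L [Item n] :: [L [Item n] :: [L [Item lit] :: [L [Item lit]]]]]

n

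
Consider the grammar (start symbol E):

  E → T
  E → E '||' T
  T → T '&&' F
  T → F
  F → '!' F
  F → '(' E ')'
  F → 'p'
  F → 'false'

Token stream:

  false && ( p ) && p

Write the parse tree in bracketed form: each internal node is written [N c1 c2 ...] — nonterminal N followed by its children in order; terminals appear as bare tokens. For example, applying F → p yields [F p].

E
T
T && F
T && F && F
F && F && F
false && F && F
false && ( E ) && F
false && ( T ) && F
false && ( F ) && F
false && ( p ) && F
false && ( p ) && p

[E [T [T [T [F false]] && [F ( [E [T [F p]]] )]] && [F p]]]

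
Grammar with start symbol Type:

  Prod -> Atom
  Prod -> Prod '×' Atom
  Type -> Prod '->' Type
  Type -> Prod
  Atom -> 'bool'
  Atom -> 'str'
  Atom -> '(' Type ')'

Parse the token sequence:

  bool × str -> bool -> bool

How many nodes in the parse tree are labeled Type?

3

[Type [Prod [Prod [Atom bool]] × [Atom str]] -> [Type [Prod [Atom bool]] -> [Type [Prod [Atom bool]]]]]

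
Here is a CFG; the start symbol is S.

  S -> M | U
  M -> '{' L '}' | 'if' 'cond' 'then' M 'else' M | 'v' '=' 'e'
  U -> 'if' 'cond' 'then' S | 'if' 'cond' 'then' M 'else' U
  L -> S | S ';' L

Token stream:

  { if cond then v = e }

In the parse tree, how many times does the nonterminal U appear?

1

[S [M { [L [S [U if cond then [S [M v = e]]]]] }]]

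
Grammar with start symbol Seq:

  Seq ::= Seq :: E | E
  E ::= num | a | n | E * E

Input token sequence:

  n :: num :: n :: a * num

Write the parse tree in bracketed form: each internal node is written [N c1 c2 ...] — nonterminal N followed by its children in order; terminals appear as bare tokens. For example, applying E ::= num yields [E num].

[Seq [Seq [Seq [Seq [E n]] :: [E num]] :: [E n]] :: [E [E a] * [E num]]]

Seq
Seq :: E
Seq :: E :: E
Seq :: E :: E :: E
E :: E :: E :: E
n :: E :: E :: E
n :: num :: E :: E
n :: num :: n :: E
n :: num :: n :: E * E
n :: num :: n :: a * E
n :: num :: n :: a * num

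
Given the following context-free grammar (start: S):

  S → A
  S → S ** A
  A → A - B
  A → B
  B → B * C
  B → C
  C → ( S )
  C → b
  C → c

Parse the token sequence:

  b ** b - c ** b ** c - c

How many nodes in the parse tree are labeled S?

[S [S [S [S [A [B [C b]]]] ** [A [A [B [C b]]] - [B [C c]]]] ** [A [B [C b]]]] ** [A [A [B [C c]]] - [B [C c]]]]

4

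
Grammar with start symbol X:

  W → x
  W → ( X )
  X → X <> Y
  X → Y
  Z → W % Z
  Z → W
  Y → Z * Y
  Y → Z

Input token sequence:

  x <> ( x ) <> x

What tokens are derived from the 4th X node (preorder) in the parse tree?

[X [X [X [Y [Z [W x]]]] <> [Y [Z [W ( [X [Y [Z [W x]]]] )]]]] <> [Y [Z [W x]]]]

x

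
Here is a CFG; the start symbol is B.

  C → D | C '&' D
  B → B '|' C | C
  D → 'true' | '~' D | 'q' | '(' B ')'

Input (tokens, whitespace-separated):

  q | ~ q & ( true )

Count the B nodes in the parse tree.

[B [B [C [D q]]] | [C [C [D ~ [D q]]] & [D ( [B [C [D true]]] )]]]

3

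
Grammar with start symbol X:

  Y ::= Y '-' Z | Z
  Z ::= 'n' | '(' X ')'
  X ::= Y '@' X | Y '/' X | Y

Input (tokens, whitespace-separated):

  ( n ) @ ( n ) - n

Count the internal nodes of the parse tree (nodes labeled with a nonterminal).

14

[X [Y [Z ( [X [Y [Z n]]] )]] @ [X [Y [Y [Z ( [X [Y [Z n]]] )]] - [Z n]]]]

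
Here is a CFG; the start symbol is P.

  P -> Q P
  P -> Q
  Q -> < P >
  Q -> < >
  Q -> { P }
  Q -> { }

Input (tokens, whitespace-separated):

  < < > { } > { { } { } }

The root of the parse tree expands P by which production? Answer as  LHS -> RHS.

P -> Q P

[P [Q < [P [Q < >] [P [Q { }]]] >] [P [Q { [P [Q { }] [P [Q { }]]] }]]]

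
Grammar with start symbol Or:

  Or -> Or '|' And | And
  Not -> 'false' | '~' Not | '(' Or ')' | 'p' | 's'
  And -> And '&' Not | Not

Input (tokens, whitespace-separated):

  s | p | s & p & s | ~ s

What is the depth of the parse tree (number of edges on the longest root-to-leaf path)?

[Or [Or [Or [Or [And [Not s]]] | [And [Not p]]] | [And [And [And [Not s]] & [Not p]] & [Not s]]] | [And [Not ~ [Not s]]]]

6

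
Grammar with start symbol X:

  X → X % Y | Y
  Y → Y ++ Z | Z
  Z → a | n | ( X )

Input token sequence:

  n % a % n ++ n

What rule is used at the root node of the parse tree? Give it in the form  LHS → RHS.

[X [X [X [Y [Z n]]] % [Y [Z a]]] % [Y [Y [Z n]] ++ [Z n]]]

X → X % Y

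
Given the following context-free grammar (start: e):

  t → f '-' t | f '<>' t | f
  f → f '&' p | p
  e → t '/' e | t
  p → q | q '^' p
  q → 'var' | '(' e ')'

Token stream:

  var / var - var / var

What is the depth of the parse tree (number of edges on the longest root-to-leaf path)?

7

[e [t [f [p [q var]]]] / [e [t [f [p [q var]]] - [t [f [p [q var]]]]] / [e [t [f [p [q var]]]]]]]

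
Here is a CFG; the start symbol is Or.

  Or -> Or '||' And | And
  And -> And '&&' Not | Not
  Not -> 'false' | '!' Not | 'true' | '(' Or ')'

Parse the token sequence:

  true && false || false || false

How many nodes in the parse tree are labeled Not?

[Or [Or [Or [And [And [Not true]] && [Not false]]] || [And [Not false]]] || [And [Not false]]]

4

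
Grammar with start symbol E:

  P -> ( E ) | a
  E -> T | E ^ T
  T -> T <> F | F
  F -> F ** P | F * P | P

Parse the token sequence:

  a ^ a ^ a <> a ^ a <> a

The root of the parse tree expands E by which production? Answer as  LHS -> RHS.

E -> E ^ T

[E [E [E [E [T [F [P a]]]] ^ [T [F [P a]]]] ^ [T [T [F [P a]]] <> [F [P a]]]] ^ [T [T [F [P a]]] <> [F [P a]]]]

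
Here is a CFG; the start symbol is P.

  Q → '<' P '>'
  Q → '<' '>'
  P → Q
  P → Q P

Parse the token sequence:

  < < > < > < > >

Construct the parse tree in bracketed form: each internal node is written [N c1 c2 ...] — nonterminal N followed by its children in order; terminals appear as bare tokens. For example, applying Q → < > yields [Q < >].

[P [Q < [P [Q < >] [P [Q < >] [P [Q < >]]]] >]]

P
Q
< P >
< Q P >
< < > P >
< < > Q P >
< < > < > P >
< < > < > Q >
< < > < > < > >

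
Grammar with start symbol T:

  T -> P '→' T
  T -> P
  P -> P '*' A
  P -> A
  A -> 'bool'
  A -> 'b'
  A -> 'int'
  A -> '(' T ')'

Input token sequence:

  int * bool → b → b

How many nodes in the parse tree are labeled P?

4

[T [P [P [A int]] * [A bool]] → [T [P [A b]] → [T [P [A b]]]]]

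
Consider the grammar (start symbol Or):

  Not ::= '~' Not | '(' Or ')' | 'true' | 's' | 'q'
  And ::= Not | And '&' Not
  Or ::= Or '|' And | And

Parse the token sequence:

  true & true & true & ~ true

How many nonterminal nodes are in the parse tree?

[Or [And [And [And [And [Not true]] & [Not true]] & [Not true]] & [Not ~ [Not true]]]]

10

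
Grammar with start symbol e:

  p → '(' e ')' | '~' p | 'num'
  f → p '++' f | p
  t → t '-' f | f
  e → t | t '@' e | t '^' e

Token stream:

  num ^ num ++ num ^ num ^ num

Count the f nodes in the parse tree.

5

[e [t [f [p num]]] ^ [e [t [f [p num] ++ [f [p num]]]] ^ [e [t [f [p num]]] ^ [e [t [f [p num]]]]]]]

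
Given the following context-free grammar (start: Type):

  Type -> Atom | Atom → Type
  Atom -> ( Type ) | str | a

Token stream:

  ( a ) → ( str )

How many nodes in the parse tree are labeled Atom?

[Type [Atom ( [Type [Atom a]] )] → [Type [Atom ( [Type [Atom str]] )]]]

4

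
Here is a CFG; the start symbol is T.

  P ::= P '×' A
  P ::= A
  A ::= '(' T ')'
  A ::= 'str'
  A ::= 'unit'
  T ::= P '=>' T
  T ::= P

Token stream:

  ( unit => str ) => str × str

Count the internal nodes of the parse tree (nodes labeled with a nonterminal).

[T [P [A ( [T [P [A unit]] => [T [P [A str]]]] )]] => [T [P [P [A str]] × [A str]]]]

14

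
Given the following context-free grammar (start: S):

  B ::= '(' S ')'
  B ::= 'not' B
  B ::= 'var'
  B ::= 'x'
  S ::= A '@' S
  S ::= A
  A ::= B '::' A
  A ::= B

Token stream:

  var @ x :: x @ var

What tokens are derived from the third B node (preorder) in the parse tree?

[S [A [B var]] @ [S [A [B x] :: [A [B x]]] @ [S [A [B var]]]]]

x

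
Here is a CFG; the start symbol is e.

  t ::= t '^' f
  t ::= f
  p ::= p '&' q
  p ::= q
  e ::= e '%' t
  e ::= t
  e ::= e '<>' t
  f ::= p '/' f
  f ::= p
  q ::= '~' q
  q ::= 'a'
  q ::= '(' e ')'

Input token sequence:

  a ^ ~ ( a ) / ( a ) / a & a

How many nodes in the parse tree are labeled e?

[e [t [t [f [p [q a]]]] ^ [f [p [q ~ [q ( [e [t [f [p [q a]]]]] )]]] / [f [p [q ( [e [t [f [p [q a]]]]] )]] / [f [p [p [q a]] & [q a]]]]]]]

3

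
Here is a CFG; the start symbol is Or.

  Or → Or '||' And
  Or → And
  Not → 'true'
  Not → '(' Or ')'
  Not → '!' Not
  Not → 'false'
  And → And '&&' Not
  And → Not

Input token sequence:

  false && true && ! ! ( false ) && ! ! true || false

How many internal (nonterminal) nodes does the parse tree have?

[Or [Or [And [And [And [And [Not false]] && [Not true]] && [Not ! [Not ! [Not ( [Or [And [Not false]]] )]]]] && [Not ! [Not ! [Not true]]]]] || [And [Not false]]]

19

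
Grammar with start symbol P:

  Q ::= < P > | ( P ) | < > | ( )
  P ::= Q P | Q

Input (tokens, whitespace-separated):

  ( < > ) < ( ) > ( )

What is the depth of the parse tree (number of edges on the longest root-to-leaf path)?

[P [Q ( [P [Q < >]] )] [P [Q < [P [Q ( )]] >] [P [Q ( )]]]]

5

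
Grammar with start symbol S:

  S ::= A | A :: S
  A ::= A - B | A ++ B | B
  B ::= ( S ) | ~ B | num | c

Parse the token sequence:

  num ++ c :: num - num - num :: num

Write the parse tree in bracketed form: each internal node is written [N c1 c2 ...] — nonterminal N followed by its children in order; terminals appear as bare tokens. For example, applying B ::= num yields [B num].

[S [A [A [B num]] ++ [B c]] :: [S [A [A [A [B num]] - [B num]] - [B num]] :: [S [A [B num]]]]]

S
A :: S
A ++ B :: S
B ++ B :: S
num ++ B :: S
num ++ c :: S
num ++ c :: A :: S
num ++ c :: A - B :: S
num ++ c :: A - B - B :: S
num ++ c :: B - B - B :: S
num ++ c :: num - B - B :: S
num ++ c :: num - num - B :: S
num ++ c :: num - num - num :: S
num ++ c :: num - num - num :: A
num ++ c :: num - num - num :: B
num ++ c :: num - num - num :: num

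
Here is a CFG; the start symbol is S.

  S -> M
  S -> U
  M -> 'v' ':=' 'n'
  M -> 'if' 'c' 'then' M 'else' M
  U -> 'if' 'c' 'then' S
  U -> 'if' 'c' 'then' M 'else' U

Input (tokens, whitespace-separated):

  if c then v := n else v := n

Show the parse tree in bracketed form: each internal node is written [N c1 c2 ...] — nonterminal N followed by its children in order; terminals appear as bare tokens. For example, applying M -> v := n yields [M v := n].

S
M
if c then M else M
if c then v := n else M
if c then v := n else v := n

[S [M if c then [M v := n] else [M v := n]]]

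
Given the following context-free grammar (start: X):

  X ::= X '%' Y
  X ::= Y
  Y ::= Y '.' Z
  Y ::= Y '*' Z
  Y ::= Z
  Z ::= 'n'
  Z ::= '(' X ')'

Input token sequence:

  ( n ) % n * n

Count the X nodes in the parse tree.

[X [X [Y [Z ( [X [Y [Z n]]] )]]] % [Y [Y [Z n]] * [Z n]]]

3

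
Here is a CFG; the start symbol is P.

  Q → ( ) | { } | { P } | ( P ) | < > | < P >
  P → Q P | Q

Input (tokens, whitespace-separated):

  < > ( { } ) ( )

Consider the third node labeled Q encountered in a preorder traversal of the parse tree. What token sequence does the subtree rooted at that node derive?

[P [Q < >] [P [Q ( [P [Q { }]] )] [P [Q ( )]]]]

{ }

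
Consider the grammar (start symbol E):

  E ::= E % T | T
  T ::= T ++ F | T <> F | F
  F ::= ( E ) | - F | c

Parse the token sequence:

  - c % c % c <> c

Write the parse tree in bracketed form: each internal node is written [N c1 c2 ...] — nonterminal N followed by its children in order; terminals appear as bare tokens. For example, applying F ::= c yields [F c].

[E [E [E [T [F - [F c]]]] % [T [F c]]] % [T [T [F c]] <> [F c]]]

E
E % T
E % T % T
T % T % T
F % T % T
- F % T % T
- c % T % T
- c % F % T
- c % c % T
- c % c % T <> F
- c % c % F <> F
- c % c % c <> F
- c % c % c <> c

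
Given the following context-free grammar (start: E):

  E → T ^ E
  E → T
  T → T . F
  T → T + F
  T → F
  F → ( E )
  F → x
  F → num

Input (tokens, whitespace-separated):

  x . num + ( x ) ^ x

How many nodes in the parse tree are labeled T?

5

[E [T [T [T [F x]] . [F num]] + [F ( [E [T [F x]]] )]] ^ [E [T [F x]]]]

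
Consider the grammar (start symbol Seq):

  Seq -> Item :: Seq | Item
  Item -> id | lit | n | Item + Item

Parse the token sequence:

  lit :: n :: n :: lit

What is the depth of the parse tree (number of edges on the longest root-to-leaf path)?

[Seq [Item lit] :: [Seq [Item n] :: [Seq [Item n] :: [Seq [Item lit]]]]]

5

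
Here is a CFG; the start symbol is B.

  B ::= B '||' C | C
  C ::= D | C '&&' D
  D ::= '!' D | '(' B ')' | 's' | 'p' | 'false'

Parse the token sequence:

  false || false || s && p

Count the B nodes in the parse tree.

[B [B [B [C [D false]]] || [C [D false]]] || [C [C [D s]] && [D p]]]

3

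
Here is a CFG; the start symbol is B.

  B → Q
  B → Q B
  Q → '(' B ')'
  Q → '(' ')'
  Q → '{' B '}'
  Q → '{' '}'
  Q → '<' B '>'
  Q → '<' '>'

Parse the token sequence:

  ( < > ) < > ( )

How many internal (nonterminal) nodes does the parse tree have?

8

[B [Q ( [B [Q < >]] )] [B [Q < >] [B [Q ( )]]]]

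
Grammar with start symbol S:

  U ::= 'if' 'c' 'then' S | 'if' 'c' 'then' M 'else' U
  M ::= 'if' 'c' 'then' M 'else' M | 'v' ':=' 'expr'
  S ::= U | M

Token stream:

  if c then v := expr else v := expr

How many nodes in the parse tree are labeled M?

3

[S [M if c then [M v := expr] else [M v := expr]]]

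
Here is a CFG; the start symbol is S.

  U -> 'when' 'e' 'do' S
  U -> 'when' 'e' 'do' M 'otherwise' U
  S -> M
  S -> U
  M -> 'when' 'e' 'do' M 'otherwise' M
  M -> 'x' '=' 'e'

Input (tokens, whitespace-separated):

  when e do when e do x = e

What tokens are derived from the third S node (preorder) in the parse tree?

[S [U when e do [S [U when e do [S [M x = e]]]]]]

x = e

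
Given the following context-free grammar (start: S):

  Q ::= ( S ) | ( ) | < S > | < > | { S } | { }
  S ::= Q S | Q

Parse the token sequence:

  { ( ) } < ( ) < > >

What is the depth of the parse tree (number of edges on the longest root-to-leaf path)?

[S [Q { [S [Q ( )]] }] [S [Q < [S [Q ( )] [S [Q < >]]] >]]]

6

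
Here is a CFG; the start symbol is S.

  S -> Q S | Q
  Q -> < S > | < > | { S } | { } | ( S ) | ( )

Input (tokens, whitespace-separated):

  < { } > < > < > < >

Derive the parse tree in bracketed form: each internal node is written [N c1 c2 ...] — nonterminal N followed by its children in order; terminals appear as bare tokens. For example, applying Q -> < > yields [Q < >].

[S [Q < [S [Q { }]] >] [S [Q < >] [S [Q < >] [S [Q < >]]]]]

S
Q S
< S > S
< Q > S
< { } > S
< { } > Q S
< { } > < > S
< { } > < > Q S
< { } > < > < > S
< { } > < > < > Q
< { } > < > < > < >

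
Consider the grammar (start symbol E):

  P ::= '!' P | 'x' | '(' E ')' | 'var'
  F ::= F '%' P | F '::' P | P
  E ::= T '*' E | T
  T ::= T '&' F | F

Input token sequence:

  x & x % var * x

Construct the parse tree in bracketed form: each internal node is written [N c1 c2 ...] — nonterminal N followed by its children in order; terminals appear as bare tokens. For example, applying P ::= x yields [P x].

[E [T [T [F [P x]]] & [F [F [P x]] % [P var]]] * [E [T [F [P x]]]]]

E
T * E
T & F * E
F & F * E
P & F * E
x & F * E
x & F % P * E
x & P % P * E
x & x % P * E
x & x % var * E
x & x % var * T
x & x % var * F
x & x % var * P
x & x % var * x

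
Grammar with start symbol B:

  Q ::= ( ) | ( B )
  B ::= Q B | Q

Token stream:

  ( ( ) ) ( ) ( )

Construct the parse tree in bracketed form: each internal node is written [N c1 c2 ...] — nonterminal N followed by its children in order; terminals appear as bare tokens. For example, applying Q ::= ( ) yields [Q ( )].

[B [Q ( [B [Q ( )]] )] [B [Q ( )] [B [Q ( )]]]]

B
Q B
( B ) B
( Q ) B
( ( ) ) B
( ( ) ) Q B
( ( ) ) ( ) B
( ( ) ) ( ) Q
( ( ) ) ( ) ( )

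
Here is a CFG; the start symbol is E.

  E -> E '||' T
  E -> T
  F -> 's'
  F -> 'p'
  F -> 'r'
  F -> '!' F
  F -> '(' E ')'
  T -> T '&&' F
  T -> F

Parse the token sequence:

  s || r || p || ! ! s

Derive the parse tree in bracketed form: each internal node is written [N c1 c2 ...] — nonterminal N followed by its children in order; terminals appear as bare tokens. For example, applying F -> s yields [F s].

E
E || T
E || T || T
E || T || T || T
T || T || T || T
F || T || T || T
s || T || T || T
s || F || T || T
s || r || T || T
s || r || F || T
s || r || p || T
s || r || p || F
s || r || p || ! F
s || r || p || ! ! F
s || r || p || ! ! s

[E [E [E [E [T [F s]]] || [T [F r]]] || [T [F p]]] || [T [F ! [F ! [F s]]]]]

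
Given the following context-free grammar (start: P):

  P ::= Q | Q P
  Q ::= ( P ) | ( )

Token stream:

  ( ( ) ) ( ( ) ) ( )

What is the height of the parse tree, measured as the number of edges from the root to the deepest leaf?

5

[P [Q ( [P [Q ( )]] )] [P [Q ( [P [Q ( )]] )] [P [Q ( )]]]]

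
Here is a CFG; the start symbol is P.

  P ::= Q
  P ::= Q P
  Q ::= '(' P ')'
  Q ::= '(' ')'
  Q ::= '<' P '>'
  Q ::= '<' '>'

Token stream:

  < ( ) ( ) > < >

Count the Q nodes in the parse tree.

[P [Q < [P [Q ( )] [P [Q ( )]]] >] [P [Q < >]]]

4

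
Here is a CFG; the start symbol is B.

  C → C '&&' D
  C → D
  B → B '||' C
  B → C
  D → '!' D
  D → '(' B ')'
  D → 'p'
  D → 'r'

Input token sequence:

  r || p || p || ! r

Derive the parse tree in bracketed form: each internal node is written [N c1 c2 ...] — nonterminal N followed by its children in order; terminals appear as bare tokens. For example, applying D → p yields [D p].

[B [B [B [B [C [D r]]] || [C [D p]]] || [C [D p]]] || [C [D ! [D r]]]]

B
B || C
B || C || C
B || C || C || C
C || C || C || C
D || C || C || C
r || C || C || C
r || D || C || C
r || p || C || C
r || p || D || C
r || p || p || C
r || p || p || D
r || p || p || ! D
r || p || p || ! r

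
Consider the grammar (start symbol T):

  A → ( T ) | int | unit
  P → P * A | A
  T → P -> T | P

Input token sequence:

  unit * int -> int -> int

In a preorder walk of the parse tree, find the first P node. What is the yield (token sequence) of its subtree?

[T [P [P [A unit]] * [A int]] -> [T [P [A int]] -> [T [P [A int]]]]]

unit * int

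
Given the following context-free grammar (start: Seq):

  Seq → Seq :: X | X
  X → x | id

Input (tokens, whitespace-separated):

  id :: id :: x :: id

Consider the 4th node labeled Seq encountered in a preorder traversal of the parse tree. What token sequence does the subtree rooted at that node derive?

[Seq [Seq [Seq [Seq [X id]] :: [X id]] :: [X x]] :: [X id]]

id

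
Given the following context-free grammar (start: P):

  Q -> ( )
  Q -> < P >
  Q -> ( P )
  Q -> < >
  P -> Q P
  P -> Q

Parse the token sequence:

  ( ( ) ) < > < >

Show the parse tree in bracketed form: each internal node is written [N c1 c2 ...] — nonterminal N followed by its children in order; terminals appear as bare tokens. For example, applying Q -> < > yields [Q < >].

P
Q P
( P ) P
( Q ) P
( ( ) ) P
( ( ) ) Q P
( ( ) ) < > P
( ( ) ) < > Q
( ( ) ) < > < >

[P [Q ( [P [Q ( )]] )] [P [Q < >] [P [Q < >]]]]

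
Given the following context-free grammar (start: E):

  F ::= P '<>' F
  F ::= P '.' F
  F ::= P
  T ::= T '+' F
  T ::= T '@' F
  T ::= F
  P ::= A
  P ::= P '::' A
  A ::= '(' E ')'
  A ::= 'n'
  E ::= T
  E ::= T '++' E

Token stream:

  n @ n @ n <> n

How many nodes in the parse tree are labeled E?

[E [T [T [T [F [P [A n]]]] @ [F [P [A n]]]] @ [F [P [A n]] <> [F [P [A n]]]]]]

1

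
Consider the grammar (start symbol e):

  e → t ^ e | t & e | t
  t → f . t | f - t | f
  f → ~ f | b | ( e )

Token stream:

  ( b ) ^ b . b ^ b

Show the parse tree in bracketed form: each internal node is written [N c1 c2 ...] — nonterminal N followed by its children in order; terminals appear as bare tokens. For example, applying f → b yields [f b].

[e [t [f ( [e [t [f b]]] )]] ^ [e [t [f b] . [t [f b]]] ^ [e [t [f b]]]]]

e
t ^ e
f ^ e
( e ) ^ e
( t ) ^ e
( f ) ^ e
( b ) ^ e
( b ) ^ t ^ e
( b ) ^ f . t ^ e
( b ) ^ b . t ^ e
( b ) ^ b . f ^ e
( b ) ^ b . b ^ e
( b ) ^ b . b ^ t
( b ) ^ b . b ^ f
( b ) ^ b . b ^ b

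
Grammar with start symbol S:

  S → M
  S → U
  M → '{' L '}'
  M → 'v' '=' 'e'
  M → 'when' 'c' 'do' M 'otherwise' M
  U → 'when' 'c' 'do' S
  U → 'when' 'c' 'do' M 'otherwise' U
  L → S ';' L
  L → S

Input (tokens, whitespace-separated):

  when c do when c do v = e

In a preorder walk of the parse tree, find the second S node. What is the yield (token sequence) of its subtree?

[S [U when c do [S [U when c do [S [M v = e]]]]]]

when c do v = e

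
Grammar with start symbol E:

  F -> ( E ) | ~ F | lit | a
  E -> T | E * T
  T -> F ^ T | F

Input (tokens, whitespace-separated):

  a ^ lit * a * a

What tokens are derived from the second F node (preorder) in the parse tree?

[E [E [E [T [F a] ^ [T [F lit]]]] * [T [F a]]] * [T [F a]]]

lit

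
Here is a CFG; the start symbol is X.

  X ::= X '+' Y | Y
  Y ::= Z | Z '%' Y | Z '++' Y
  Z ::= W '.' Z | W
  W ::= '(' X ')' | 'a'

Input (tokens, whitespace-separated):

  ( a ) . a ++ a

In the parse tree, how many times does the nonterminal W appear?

4

[X [Y [Z [W ( [X [Y [Z [W a]]]] )] . [Z [W a]]] ++ [Y [Z [W a]]]]]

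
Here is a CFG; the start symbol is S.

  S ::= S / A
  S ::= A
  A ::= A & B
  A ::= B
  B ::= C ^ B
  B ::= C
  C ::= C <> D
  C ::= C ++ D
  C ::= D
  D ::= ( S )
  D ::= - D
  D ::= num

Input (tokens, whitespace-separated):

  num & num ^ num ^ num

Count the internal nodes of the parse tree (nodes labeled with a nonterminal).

[S [A [A [B [C [D num]]]] & [B [C [D num]] ^ [B [C [D num]] ^ [B [C [D num]]]]]]]

15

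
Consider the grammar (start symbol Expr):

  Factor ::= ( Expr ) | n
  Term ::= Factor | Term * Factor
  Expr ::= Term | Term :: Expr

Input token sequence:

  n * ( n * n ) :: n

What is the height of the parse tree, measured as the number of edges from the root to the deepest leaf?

7

[Expr [Term [Term [Factor n]] * [Factor ( [Expr [Term [Term [Factor n]] * [Factor n]]] )]] :: [Expr [Term [Factor n]]]]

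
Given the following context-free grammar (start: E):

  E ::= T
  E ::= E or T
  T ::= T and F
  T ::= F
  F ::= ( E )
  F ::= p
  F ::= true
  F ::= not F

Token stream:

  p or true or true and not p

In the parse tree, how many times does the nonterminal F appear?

[E [E [E [T [F p]]] or [T [F true]]] or [T [T [F true]] and [F not [F p]]]]

5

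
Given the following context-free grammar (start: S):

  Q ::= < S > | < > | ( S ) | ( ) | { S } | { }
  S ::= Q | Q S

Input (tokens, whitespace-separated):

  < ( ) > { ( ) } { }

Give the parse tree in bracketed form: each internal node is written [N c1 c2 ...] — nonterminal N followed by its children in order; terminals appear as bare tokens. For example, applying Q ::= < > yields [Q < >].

S
Q S
< S > S
< Q > S
< ( ) > S
< ( ) > Q S
< ( ) > { S } S
< ( ) > { Q } S
< ( ) > { ( ) } S
< ( ) > { ( ) } Q
< ( ) > { ( ) } { }

[S [Q < [S [Q ( )]] >] [S [Q { [S [Q ( )]] }] [S [Q { }]]]]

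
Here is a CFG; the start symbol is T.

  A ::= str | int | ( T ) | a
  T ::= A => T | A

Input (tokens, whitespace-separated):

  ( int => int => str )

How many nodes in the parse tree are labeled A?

4

[T [A ( [T [A int] => [T [A int] => [T [A str]]]] )]]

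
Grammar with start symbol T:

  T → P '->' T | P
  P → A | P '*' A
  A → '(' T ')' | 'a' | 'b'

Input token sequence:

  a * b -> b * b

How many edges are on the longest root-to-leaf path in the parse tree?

5

[T [P [P [A a]] * [A b]] -> [T [P [P [A b]] * [A b]]]]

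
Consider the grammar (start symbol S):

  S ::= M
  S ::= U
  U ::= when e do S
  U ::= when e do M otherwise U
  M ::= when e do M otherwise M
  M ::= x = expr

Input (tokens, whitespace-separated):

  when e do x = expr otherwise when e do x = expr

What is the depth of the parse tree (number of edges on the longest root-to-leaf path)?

5

[S [U when e do [M x = expr] otherwise [U when e do [S [M x = expr]]]]]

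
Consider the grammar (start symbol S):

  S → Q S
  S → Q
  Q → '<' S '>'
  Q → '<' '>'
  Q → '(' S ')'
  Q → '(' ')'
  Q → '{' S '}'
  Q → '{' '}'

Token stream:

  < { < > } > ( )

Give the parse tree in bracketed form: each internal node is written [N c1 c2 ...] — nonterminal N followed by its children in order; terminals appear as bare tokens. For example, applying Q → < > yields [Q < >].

S
Q S
< S > S
< Q > S
< { S } > S
< { Q } > S
< { < > } > S
< { < > } > Q
< { < > } > ( )

[S [Q < [S [Q { [S [Q < >]] }]] >] [S [Q ( )]]]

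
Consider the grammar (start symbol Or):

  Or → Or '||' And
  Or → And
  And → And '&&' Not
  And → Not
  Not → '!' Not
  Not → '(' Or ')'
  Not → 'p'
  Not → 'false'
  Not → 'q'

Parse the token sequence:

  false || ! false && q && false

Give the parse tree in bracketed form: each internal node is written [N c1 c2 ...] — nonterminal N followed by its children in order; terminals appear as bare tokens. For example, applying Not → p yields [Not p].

Or
Or || And
And || And
Not || And
false || And
false || And && Not
false || And && Not && Not
false || Not && Not && Not
false || ! Not && Not && Not
false || ! false && Not && Not
false || ! false && q && Not
false || ! false && q && false

[Or [Or [And [Not false]]] || [And [And [And [Not ! [Not false]]] && [Not q]] && [Not false]]]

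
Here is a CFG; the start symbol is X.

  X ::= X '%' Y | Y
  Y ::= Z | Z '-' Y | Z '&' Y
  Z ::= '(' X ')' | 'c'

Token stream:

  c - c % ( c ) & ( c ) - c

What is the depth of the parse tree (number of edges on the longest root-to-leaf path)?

[X [X [Y [Z c] - [Y [Z c]]]] % [Y [Z ( [X [Y [Z c]]] )] & [Y [Z ( [X [Y [Z c]]] )] - [Y [Z c]]]]]

7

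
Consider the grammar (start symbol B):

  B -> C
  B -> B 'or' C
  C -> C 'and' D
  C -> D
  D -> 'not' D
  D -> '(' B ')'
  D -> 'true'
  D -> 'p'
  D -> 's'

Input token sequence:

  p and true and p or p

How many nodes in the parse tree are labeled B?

2

[B [B [C [C [C [D p]] and [D true]] and [D p]]] or [C [D p]]]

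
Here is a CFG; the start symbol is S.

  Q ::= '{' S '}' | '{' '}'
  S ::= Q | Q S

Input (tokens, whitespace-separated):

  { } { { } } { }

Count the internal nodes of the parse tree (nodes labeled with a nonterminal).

8

[S [Q { }] [S [Q { [S [Q { }]] }] [S [Q { }]]]]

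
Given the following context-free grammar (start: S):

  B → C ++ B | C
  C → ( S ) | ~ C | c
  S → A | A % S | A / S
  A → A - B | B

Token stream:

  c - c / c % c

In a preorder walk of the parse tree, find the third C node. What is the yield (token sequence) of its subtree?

[S [A [A [B [C c]]] - [B [C c]]] / [S [A [B [C c]]] % [S [A [B [C c]]]]]]

c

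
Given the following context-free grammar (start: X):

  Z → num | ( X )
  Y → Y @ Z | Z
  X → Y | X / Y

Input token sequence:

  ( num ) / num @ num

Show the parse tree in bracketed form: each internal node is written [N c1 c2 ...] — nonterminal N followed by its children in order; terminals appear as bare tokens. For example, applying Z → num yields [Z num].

[X [X [Y [Z ( [X [Y [Z num]]] )]]] / [Y [Y [Z num]] @ [Z num]]]

X
X / Y
Y / Y
Z / Y
( X ) / Y
( Y ) / Y
( Z ) / Y
( num ) / Y
( num ) / Y @ Z
( num ) / Z @ Z
( num ) / num @ Z
( num ) / num @ num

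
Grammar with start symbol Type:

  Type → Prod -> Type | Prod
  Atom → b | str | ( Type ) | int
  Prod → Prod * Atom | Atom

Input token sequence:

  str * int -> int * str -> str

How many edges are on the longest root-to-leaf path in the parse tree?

5

[Type [Prod [Prod [Atom str]] * [Atom int]] -> [Type [Prod [Prod [Atom int]] * [Atom str]] -> [Type [Prod [Atom str]]]]]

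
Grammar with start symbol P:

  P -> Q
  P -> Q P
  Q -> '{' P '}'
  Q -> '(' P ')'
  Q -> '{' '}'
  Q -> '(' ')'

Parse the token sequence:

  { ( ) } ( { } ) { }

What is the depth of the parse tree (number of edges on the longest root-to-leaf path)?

[P [Q { [P [Q ( )]] }] [P [Q ( [P [Q { }]] )] [P [Q { }]]]]

5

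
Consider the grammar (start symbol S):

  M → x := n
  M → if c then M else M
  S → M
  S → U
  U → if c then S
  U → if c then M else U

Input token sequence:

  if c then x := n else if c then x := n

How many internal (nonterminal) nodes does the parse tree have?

[S [U if c then [M x := n] else [U if c then [S [M x := n]]]]]

6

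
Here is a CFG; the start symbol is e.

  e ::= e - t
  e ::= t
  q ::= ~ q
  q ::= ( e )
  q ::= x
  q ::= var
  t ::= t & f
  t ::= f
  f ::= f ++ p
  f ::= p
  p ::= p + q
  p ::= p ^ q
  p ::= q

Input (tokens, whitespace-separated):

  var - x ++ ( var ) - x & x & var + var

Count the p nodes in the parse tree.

8

[e [e [e [t [f [p [q var]]]]] - [t [f [f [p [q x]]] ++ [p [q ( [e [t [f [p [q var]]]]] )]]]]] - [t [t [t [f [p [q x]]]] & [f [p [q x]]]] & [f [p [p [q var]] + [q var]]]]]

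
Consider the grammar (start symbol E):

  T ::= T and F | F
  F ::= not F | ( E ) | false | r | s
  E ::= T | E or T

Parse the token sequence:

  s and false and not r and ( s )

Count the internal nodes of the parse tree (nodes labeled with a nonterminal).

13

[E [T [T [T [T [F s]] and [F false]] and [F not [F r]]] and [F ( [E [T [F s]]] )]]]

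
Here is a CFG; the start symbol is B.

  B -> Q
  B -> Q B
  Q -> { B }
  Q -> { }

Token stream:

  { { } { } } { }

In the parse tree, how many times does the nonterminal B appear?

[B [Q { [B [Q { }] [B [Q { }]]] }] [B [Q { }]]]

4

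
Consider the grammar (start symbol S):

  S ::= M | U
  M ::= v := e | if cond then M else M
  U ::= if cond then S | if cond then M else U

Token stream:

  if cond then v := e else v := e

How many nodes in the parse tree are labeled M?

[S [M if cond then [M v := e] else [M v := e]]]

3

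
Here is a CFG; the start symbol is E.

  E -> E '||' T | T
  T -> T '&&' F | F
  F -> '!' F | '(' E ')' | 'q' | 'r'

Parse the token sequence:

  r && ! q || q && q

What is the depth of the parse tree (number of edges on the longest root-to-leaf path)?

5

[E [E [T [T [F r]] && [F ! [F q]]]] || [T [T [F q]] && [F q]]]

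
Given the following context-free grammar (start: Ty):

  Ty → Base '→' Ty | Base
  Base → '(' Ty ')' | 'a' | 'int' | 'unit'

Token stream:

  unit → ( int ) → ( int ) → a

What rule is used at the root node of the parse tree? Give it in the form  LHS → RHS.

Ty → Base '→' Ty

[Ty [Base unit] → [Ty [Base ( [Ty [Base int]] )] → [Ty [Base ( [Ty [Base int]] )] → [Ty [Base a]]]]]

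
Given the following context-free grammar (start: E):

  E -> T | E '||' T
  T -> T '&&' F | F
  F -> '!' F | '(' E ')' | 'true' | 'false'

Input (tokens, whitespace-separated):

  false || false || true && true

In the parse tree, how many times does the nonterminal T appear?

4

[E [E [E [T [F false]]] || [T [F false]]] || [T [T [F true]] && [F true]]]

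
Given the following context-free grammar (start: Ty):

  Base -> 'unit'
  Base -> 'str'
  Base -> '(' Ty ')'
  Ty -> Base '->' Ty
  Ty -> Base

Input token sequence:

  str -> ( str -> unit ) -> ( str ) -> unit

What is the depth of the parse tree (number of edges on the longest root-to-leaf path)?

6

[Ty [Base str] -> [Ty [Base ( [Ty [Base str] -> [Ty [Base unit]]] )] -> [Ty [Base ( [Ty [Base str]] )] -> [Ty [Base unit]]]]]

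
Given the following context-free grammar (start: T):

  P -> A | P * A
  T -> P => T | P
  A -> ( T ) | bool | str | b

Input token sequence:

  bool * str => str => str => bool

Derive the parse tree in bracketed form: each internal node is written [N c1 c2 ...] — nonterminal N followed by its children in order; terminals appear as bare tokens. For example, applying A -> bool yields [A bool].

[T [P [P [A bool]] * [A str]] => [T [P [A str]] => [T [P [A str]] => [T [P [A bool]]]]]]

T
P => T
P * A => T
A * A => T
bool * A => T
bool * str => T
bool * str => P => T
bool * str => A => T
bool * str => str => T
bool * str => str => P => T
bool * str => str => A => T
bool * str => str => str => T
bool * str => str => str => P
bool * str => str => str => A
bool * str => str => str => bool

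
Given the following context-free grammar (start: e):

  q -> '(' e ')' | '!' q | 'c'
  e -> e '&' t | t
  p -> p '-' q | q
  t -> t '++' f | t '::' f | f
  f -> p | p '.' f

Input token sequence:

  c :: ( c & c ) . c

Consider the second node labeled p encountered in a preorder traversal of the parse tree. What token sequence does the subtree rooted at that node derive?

( c & c )

[e [t [t [f [p [q c]]]] :: [f [p [q ( [e [e [t [f [p [q c]]]]] & [t [f [p [q c]]]]] )]] . [f [p [q c]]]]]]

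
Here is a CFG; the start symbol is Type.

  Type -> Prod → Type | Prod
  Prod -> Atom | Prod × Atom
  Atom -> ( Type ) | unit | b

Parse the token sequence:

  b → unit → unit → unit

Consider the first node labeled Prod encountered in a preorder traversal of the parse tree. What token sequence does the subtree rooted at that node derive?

b

[Type [Prod [Atom b]] → [Type [Prod [Atom unit]] → [Type [Prod [Atom unit]] → [Type [Prod [Atom unit]]]]]]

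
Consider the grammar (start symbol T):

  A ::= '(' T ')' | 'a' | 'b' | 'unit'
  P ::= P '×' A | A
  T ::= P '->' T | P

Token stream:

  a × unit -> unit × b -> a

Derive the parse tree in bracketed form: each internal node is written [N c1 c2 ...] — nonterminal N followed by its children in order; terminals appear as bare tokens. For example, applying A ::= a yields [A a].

[T [P [P [A a]] × [A unit]] -> [T [P [P [A unit]] × [A b]] -> [T [P [A a]]]]]

T
P -> T
P × A -> T
A × A -> T
a × A -> T
a × unit -> T
a × unit -> P -> T
a × unit -> P × A -> T
a × unit -> A × A -> T
a × unit -> unit × A -> T
a × unit -> unit × b -> T
a × unit -> unit × b -> P
a × unit -> unit × b -> A
a × unit -> unit × b -> a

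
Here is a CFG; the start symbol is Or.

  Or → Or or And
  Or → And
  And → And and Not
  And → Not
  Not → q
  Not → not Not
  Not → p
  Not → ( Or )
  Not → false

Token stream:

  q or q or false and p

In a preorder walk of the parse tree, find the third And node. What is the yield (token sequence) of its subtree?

false and p

[Or [Or [Or [And [Not q]]] or [And [Not q]]] or [And [And [Not false]] and [Not p]]]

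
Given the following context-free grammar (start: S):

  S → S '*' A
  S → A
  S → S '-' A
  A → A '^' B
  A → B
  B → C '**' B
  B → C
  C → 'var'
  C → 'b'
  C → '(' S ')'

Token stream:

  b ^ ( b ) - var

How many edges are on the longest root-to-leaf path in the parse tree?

9

[S [S [A [A [B [C b]]] ^ [B [C ( [S [A [B [C b]]]] )]]]] - [A [B [C var]]]]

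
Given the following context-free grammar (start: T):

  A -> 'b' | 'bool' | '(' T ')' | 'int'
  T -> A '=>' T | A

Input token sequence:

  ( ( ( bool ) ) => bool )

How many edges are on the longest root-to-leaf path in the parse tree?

[T [A ( [T [A ( [T [A ( [T [A bool]] )]] )] => [T [A bool]]] )]]

8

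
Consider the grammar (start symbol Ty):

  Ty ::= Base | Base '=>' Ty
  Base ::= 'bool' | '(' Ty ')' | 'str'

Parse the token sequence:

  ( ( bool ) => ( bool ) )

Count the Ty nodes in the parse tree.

[Ty [Base ( [Ty [Base ( [Ty [Base bool]] )] => [Ty [Base ( [Ty [Base bool]] )]]] )]]

5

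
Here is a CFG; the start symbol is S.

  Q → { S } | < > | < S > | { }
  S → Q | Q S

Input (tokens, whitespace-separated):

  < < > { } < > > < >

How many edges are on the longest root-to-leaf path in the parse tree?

[S [Q < [S [Q < >] [S [Q { }] [S [Q < >]]]] >] [S [Q < >]]]

6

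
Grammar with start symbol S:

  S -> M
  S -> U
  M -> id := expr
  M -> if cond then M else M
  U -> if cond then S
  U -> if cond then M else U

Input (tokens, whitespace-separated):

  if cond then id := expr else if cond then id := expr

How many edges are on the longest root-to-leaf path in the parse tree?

[S [U if cond then [M id := expr] else [U if cond then [S [M id := expr]]]]]

5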